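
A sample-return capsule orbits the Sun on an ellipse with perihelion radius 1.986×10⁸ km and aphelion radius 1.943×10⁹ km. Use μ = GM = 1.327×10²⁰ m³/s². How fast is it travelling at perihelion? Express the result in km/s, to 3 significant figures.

Semi-major axis a = (r_p + r_a)/2 = 1.0708×10⁹ km = 1.071×10¹² m.
Vis-viva: v² = μ(2/r − 1/a) = 1.327×10²⁰ × (1.007×10⁻¹¹ − 9.339×10⁻¹³) = 1.212×10⁹ m²/s².
v = 34820 m/s = 34.82 km/s.

v ≈ 34.8 km/s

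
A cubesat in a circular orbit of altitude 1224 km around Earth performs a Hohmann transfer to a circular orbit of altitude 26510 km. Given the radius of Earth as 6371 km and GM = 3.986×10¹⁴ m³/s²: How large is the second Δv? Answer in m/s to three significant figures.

r₁ = 6371 + 1224 = 7595.0 km = 7.5950×10⁶ m.
r₂ = 6371 + 26510 = 32881 km = 3.2881×10⁷ m.
Transfer ellipse a_t = (r₁ + r₂)/2 = 2.024×10⁷ m.
At r₁: circular v_c1 = √(μ/r₁) = 7244 m/s; transfer-perigee v_p = √[μ(2/r₁ − 1/a_t)] = 9234 m/s.
At r₂: circular v_c2 = √(μ/r₂) = 3482 m/s; transfer-apogee v_a = √[μ(2/r₂ − 1/a_t)] = 2133 m/s.
Δv₂ = v_c2 − v_a = 1349 m/s.

Δv ≈ 1350 m/s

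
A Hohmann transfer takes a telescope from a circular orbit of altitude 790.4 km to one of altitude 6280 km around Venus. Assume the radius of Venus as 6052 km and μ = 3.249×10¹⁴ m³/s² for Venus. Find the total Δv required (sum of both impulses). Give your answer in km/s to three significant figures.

r₁ = 6052 + 790.4 = 6842.4 km = 6.8424×10⁶ m.
r₂ = 6052 + 6280 = 12332 km = 1.2332×10⁷ m.
Transfer ellipse a_t = (r₁ + r₂)/2 = 9.587×10⁶ m.
At r₁: circular v_c1 = √(μ/r₁) = 6891 m/s; transfer-periapsis v_p = √[μ(2/r₁ − 1/a_t)] = 7815 m/s.
Δv₁ = v_p − v_c1 = 924.4 m/s.
At r₂: circular v_c2 = √(μ/r₂) = 5133 m/s; transfer-apoapsis v_a = √[μ(2/r₂ − 1/a_t)] = 4336 m/s.
Δv₂ = v_c2 − v_a = 796.6 m/s.
Total Δv = Δv₁ + Δv₂ = 1721 m/s = 1.721 km/s.

Δv_total ≈ 1.72 km/s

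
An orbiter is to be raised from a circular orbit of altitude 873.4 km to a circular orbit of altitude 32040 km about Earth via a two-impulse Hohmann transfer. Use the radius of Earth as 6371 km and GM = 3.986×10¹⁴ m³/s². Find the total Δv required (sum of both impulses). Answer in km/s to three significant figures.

r₁ = 6371 + 873.4 = 7244.4 km = 7.2444×10⁶ m.
r₂ = 6371 + 32040 = 38411 km = 3.8411×10⁷ m.
Transfer ellipse a_t = (r₁ + r₂)/2 = 2.283×10⁷ m.
At r₁: circular v_c1 = √(μ/r₁) = 7418 m/s; transfer-perigee v_p = √[μ(2/r₁ − 1/a_t)] = 9622 m/s.
Δv₁ = v_p − v_c1 = 2204 m/s.
At r₂: circular v_c2 = √(μ/r₂) = 3221 m/s; transfer-apogee v_a = √[μ(2/r₂ − 1/a_t)] = 1815 m/s.
Δv₂ = v_c2 − v_a = 1407 m/s.
Total Δv = Δv₁ + Δv₂ = 3611 m/s = 3.611 km/s.

Δv_total ≈ 3.61 km/s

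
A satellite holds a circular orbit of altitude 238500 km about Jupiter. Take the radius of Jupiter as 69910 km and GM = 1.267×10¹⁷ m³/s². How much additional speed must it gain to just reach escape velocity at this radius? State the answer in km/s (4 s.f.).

r = 69910 + 238500 = 308410 km = 3.0841×10⁸ m.
Circular speed v_c = √(μ/r) = 20270 m/s.
Escape speed v_esc = √(2μ/r) = √2 × v_c = 28660 m/s.
Δv = v_esc − v_c = 8396 m/s = 8.396 km/s.

Δv ≈ 8.396 km/s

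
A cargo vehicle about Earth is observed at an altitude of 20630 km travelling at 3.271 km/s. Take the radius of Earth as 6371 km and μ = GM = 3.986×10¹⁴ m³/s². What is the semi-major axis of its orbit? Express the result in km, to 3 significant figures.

r = 6371 + 20630 = 27001 km = 2.700×10⁷ m.
Vis-viva rearranged: 1/a = 2/r − v²/μ = 7.407×10⁻⁸ − 2.684×10⁻⁸ = 4.723×10⁻⁸ m⁻¹.
a = 2.117×10⁷ m = 21174 km.

a ≈ 21200 km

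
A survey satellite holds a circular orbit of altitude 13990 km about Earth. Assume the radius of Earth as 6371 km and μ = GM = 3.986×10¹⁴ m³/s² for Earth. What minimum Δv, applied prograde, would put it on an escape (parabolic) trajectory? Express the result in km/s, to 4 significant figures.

Δv ≈ 1.833 km/s

r = 6371 + 13990 = 20361 km = 2.0361×10⁷ m.
Circular speed v_c = √(μ/r) = 4425 m/s.
Escape speed v_esc = √(2μ/r) = √2 × v_c = 6257 m/s.
Δv = v_esc − v_c = 1833 m/s = 1.833 km/s.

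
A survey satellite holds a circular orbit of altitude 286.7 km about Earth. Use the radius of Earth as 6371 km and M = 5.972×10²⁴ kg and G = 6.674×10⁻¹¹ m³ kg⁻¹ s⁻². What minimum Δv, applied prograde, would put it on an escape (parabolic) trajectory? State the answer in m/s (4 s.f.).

Δv ≈ 3205 m/s

μ = GM = 6.674×10⁻¹¹ × 5.972×10²⁴ = 3.986×10¹⁴ m³/s².
r = 6371 + 286.7 = 6657.7 km = 6.6577×10⁶ m.
Circular speed v_c = √(μ/r) = 7737 m/s.
Escape speed v_esc = √(2μ/r) = √2 × v_c = 10940 m/s.
Δv = v_esc − v_c = 3205 m/s.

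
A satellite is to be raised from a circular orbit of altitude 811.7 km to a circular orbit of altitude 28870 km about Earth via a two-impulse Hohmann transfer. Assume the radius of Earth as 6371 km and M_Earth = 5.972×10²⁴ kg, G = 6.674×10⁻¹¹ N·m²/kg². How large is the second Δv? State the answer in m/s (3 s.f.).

Δv ≈ 1410 m/s

μ = GM = 6.674×10⁻¹¹ × 5.972×10²⁴ = 3.986×10¹⁴ m³/s².
r₁ = 6371 + 811.7 = 7182.7 km = 7.1827×10⁶ m.
r₂ = 6371 + 28870 = 35241 km = 3.5241×10⁷ m.
Transfer ellipse a_t = (r₁ + r₂)/2 = 2.121×10⁷ m.
At r₁: circular v_c1 = √(μ/r₁) = 7449 m/s; transfer-perigee v_p = √[μ(2/r₁ − 1/a_t)] = 9602 m/s.
At r₂: circular v_c2 = √(μ/r₂) = 3363 m/s; transfer-apogee v_a = √[μ(2/r₂ − 1/a_t)] = 1957 m/s.
Δv₂ = v_c2 − v_a = 1406 m/s.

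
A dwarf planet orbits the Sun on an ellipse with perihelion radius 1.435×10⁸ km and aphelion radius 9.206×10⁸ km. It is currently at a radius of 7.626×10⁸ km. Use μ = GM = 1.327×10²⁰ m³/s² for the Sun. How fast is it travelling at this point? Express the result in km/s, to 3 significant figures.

Semi-major axis a = (r_p + r_a)/2 = 5.3205×10⁸ km = 5.320×10¹¹ m.
Vis-viva: v² = μ(2/r − 1/a) = 1.327×10²⁰ × (2.623×10⁻¹² − 1.880×10⁻¹²) = 9.861×10⁷ m²/s².
v = 9930 m/s = 9.930 km/s.

v ≈ 9.93 km/s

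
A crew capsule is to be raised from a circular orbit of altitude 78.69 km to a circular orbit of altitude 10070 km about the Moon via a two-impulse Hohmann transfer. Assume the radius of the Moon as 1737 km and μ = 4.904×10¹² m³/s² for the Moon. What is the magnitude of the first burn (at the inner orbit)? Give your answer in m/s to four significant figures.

Δv ≈ 520.3 m/s

r₁ = 1737 + 78.69 = 1815.7 km = 1.8157×10⁶ m.
r₂ = 1737 + 10070 = 11807 km = 1.1807×10⁷ m.
Transfer ellipse a_t = (r₁ + r₂)/2 = 6.811×10⁶ m.
At r₁: circular v_c1 = √(μ/r₁) = 1643 m/s; transfer-perilune v_p = √[μ(2/r₁ − 1/a_t)] = 2164 m/s.
Δv₁ = v_p − v_c1 = 520.3 m/s.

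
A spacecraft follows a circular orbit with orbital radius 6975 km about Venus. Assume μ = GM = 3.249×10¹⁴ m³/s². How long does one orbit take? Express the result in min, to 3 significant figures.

r = 6975 km = 6.975×10⁶ m.
Kepler's third law: T = 2π√(r³/μ) = 2π√((6.975×10⁶)³ / 3.249×10¹⁴).
r³/μ = 1.044×10⁶ s², so T = 2π × 1.022×10³ = 6.421×10³ s.
Converting: 6.421×10³ s ÷ 60.00 = 107.0 min.

T ≈ 107 min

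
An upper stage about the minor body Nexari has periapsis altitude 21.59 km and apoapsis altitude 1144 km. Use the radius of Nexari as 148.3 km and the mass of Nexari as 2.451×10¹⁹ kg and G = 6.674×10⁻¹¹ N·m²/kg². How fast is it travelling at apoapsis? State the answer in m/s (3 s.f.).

v ≈ 17.2 m/s

μ = GM = 6.674×10⁻¹¹ × 2.451×10¹⁹ = 1.636×10⁹ m³/s².
r_p = 148.3 + 21.59 = 169.89 km = 1.6989×10⁵ m.
r_a = 148.3 + 1144 = 1292.3 km = 1.2923×10⁶ m.
Semi-major axis a = (r_p + r_a)/2 = 731.10 km = 7.311×10⁵ m.
Vis-viva: v² = μ(2/r − 1/a) = 1.636×10⁹ × (1.548×10⁻⁶ − 1.368×10⁻⁶) = 2.941×10² m²/s².
v = 17.15 m/s.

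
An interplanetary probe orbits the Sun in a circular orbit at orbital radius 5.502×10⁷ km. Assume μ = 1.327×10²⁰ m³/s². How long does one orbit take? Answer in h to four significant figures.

T ≈ 1955 h

r = 5.502×10⁷ km = 5.502×10¹⁰ m.
Kepler's third law: T = 2π√(r³/μ) = 2π√((5.502×10¹⁰)³ / 1.327×10²⁰).
r³/μ = 1.255×10¹² s², so T = 2π × 1.120×10⁶ = 7.039×10⁶ s.
Converting: 7.039×10⁶ s ÷ 3600 = 1955 h.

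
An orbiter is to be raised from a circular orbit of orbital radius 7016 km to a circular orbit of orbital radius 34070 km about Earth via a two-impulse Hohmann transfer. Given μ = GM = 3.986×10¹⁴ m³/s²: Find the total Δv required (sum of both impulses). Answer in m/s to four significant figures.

r₁ = 7016 km = 7.016×10⁶ m.
r₂ = 34070 km = 3.407×10⁷ m.
Transfer ellipse a_t = (r₁ + r₂)/2 = 2.054×10⁷ m.
At r₁: circular v_c1 = √(μ/r₁) = 7537 m/s; transfer-perigee v_p = √[μ(2/r₁ − 1/a_t)] = 9707 m/s.
Δv₁ = v_p − v_c1 = 2169 m/s.
At r₂: circular v_c2 = √(μ/r₂) = 3420 m/s; transfer-apogee v_a = √[μ(2/r₂ − 1/a_t)] = 1999 m/s.
Δv₂ = v_c2 − v_a = 1422 m/s.
Total Δv = Δv₁ + Δv₂ = 3591 m/s.

Δv_total ≈ 3591 m/s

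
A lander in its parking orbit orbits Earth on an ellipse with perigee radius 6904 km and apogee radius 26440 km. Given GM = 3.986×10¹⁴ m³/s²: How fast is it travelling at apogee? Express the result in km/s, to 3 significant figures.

Semi-major axis a = (r_p + r_a)/2 = 16672 km = 1.667×10⁷ m.
Vis-viva: v² = μ(2/r − 1/a) = 3.986×10¹⁴ × (7.564×10⁻⁸ − 5.998×10⁻⁸) = 6.243×10⁶ m²/s².
v = 2499 m/s = 2.499 km/s.

v ≈ 2.50 km/s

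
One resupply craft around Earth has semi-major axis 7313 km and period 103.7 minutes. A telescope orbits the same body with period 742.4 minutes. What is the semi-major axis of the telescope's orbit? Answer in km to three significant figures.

Kepler's third law: a³ ∝ T², so a₂ = a₁ (T₂/T₁)^(2/3).
T₂/T₁ = 7.159, (T₂/T₁)^(2/3) = 3.715.
a₂ = 7313 × 3.715 = 27160 km.

a₂ ≈ 27200 km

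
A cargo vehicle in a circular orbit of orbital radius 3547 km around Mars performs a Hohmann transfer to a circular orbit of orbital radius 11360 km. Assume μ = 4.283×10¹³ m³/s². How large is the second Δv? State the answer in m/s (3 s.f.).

Δv ≈ 602 m/s

r₁ = 3547 km = 3.547×10⁶ m.
r₂ = 11360 km = 1.136×10⁷ m.
Transfer ellipse a_t = (r₁ + r₂)/2 = 7.454×10⁶ m.
At r₁: circular v_c1 = √(μ/r₁) = 3475 m/s; transfer-periapsis v_p = √[μ(2/r₁ − 1/a_t)] = 4290 m/s.
At r₂: circular v_c2 = √(μ/r₂) = 1942 m/s; transfer-apoapsis v_a = √[μ(2/r₂ − 1/a_t)] = 1339 m/s.
Δv₂ = v_c2 − v_a = 602.2 m/s.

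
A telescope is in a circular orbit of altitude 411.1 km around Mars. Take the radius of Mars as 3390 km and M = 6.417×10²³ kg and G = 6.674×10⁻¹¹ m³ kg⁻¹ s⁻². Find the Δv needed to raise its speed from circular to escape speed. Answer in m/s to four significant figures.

μ = GM = 6.674×10⁻¹¹ × 6.417×10²³ = 4.283×10¹³ m³/s².
r = 3390 + 411.1 = 3801.1 km = 3.8011×10⁶ m.
Circular speed v_c = √(μ/r) = 3357 m/s.
Escape speed v_esc = √(2μ/r) = √2 × v_c = 4747 m/s.
Δv = v_esc − v_c = 1390 m/s.

Δv ≈ 1390 m/s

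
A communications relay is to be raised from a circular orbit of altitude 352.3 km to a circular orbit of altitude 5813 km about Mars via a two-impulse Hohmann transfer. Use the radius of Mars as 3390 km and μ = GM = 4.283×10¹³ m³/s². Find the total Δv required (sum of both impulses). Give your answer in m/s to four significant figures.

Δv_total ≈ 1168 m/s

r₁ = 3390 + 352.3 = 3742.3 km = 3.7423×10⁶ m.
r₂ = 3390 + 5813 = 9203.0 km = 9.2030×10⁶ m.
Transfer ellipse a_t = (r₁ + r₂)/2 = 6.473×10⁶ m.
At r₁: circular v_c1 = √(μ/r₁) = 3383 m/s; transfer-periapsis v_p = √[μ(2/r₁ − 1/a_t)] = 4034 m/s.
Δv₁ = v_p − v_c1 = 650.9 m/s.
At r₂: circular v_c2 = √(μ/r₂) = 2157 m/s; transfer-apoapsis v_a = √[μ(2/r₂ − 1/a_t)] = 1640 m/s.
Δv₂ = v_c2 − v_a = 516.9 m/s.
Total Δv = Δv₁ + Δv₂ = 1168 m/s.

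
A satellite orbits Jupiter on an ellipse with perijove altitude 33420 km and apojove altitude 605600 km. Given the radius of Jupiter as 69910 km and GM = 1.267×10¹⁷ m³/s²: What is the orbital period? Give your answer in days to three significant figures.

r_p = 69910 + 33420 = 103330 km = 1.0333×10⁸ m.
r_a = 69910 + 605600 = 675510 km = 6.7551×10⁸ m.
Semi-major axis a = (r_p + r_a)/2 = (1.0333×10⁵ + 6.7551×10⁵)/2 = 3.8942×10⁵ km = 3.894×10⁸ m.
By Kepler's third law T = 2π√(a³/μ) = 2π × 2.159×10⁴ = 1.356×10⁵ s.
= 1.570 days.

T ≈ 1.57 days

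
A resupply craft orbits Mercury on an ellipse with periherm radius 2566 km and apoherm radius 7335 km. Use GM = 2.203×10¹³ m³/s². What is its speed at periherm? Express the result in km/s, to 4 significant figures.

v ≈ 3.567 km/s

Semi-major axis a = (r_p + r_a)/2 = 4950.5 km = 4.950×10⁶ m.
Vis-viva: v² = μ(2/r − 1/a) = 2.203×10¹³ × (7.794×10⁻⁷ − 2.020×10⁻⁷) = 1.272×10⁷ m²/s².
v = 3567 m/s = 3.567 km/s.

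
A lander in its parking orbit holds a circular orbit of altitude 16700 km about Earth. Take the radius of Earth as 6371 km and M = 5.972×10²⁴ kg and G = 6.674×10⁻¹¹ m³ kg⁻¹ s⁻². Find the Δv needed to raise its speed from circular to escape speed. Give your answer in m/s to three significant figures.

Δv ≈ 1720 m/s

μ = GM = 6.674×10⁻¹¹ × 5.972×10²⁴ = 3.986×10¹⁴ m³/s².
r = 6371 + 16700 = 23071 km = 2.3071×10⁷ m.
Circular speed v_c = √(μ/r) = 4156 m/s.
Escape speed v_esc = √(2μ/r) = √2 × v_c = 5878 m/s.
Δv = v_esc − v_c = 1722 m/s.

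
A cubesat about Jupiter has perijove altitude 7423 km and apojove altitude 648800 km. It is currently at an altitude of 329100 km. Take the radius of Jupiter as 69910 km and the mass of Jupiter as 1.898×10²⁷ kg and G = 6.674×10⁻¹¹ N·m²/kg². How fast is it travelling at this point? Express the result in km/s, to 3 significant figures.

v ≈ 17.8 km/s

μ = GM = 6.674×10⁻¹¹ × 1.898×10²⁷ = 1.267×10¹⁷ m³/s².
r_p = 69910 + 7423 = 77333 km = 7.7333×10⁷ m.
r_a = 69910 + 648800 = 718710 km = 7.1871×10⁸ m.
r = 69910 + 329100 = 3.9901×10⁵ km = 3.990×10⁸ m.
Semi-major axis a = (r_p + r_a)/2 = 3.9802×10⁵ km = 3.980×10⁸ m.
Vis-viva: v² = μ(2/r − 1/a) = 1.267×10¹⁷ × (5.012×10⁻⁹ − 2.512×10⁻⁹) = 3.167×10⁸ m²/s².
v = 17800 m/s = 17.80 km/s.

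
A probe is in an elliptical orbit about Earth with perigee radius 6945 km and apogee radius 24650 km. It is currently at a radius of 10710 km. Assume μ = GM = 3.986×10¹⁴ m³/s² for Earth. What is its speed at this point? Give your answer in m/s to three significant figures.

Semi-major axis a = (r_p + r_a)/2 = 15798 km = 1.580×10⁷ m.
Vis-viva: v² = μ(2/r − 1/a) = 3.986×10¹⁴ × (1.867×10⁻⁷ − 6.330×10⁻⁸) = 4.920×10⁷ m²/s².
v = 7015 m/s.

v ≈ 7010 m/s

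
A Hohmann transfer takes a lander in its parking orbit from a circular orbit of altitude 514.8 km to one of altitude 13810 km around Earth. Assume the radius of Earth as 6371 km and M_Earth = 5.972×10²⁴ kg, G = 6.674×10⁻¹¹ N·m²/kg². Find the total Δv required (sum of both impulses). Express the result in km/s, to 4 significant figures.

Δv_total ≈ 2.957 km/s

μ = GM = 6.674×10⁻¹¹ × 5.972×10²⁴ = 3.986×10¹⁴ m³/s².
r₁ = 6371 + 514.8 = 6885.8 km = 6.8858×10⁶ m.
r₂ = 6371 + 13810 = 20181 km = 2.0181×10⁷ m.
Transfer ellipse a_t = (r₁ + r₂)/2 = 1.353×10⁷ m.
At r₁: circular v_c1 = √(μ/r₁) = 7608 m/s; transfer-perigee v_p = √[μ(2/r₁ − 1/a_t)] = 9291 m/s.
Δv₁ = v_p − v_c1 = 1683 m/s.
At r₂: circular v_c2 = √(μ/r₂) = 4444 m/s; transfer-apogee v_a = √[μ(2/r₂ − 1/a_t)] = 3170 m/s.
Δv₂ = v_c2 − v_a = 1274 m/s.
Total Δv = Δv₁ + Δv₂ = 2957 m/s = 2.957 km/s.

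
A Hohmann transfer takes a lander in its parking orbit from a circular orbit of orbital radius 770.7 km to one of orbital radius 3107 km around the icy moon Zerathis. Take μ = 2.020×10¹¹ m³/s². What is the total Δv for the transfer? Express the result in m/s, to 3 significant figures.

r₁ = 770.7 km = 7.707×10⁵ m.
r₂ = 3107 km = 3.107×10⁶ m.
Transfer ellipse a_t = (r₁ + r₂)/2 = 1.939×10⁶ m.
At r₁: circular v_c1 = √(μ/r₁) = 512.0 m/s; transfer-periapsis v_p = √[μ(2/r₁ − 1/a_t)] = 648.1 m/s.
Δv₁ = v_p − v_c1 = 136.1 m/s.
At r₂: circular v_c2 = √(μ/r₂) = 255.0 m/s; transfer-apoapsis v_a = √[μ(2/r₂ − 1/a_t)] = 160.8 m/s.
Δv₂ = v_c2 − v_a = 94.22 m/s.
Total Δv = Δv₁ + Δv₂ = 230.3 m/s.

Δv_total ≈ 230 m/s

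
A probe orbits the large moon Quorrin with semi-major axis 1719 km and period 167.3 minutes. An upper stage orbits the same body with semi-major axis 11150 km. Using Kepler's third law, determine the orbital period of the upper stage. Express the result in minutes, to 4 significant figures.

T₂ ≈ 2764 minutes

Kepler's third law: T² ∝ a³, so T₂ = T₁ (a₂/a₁)^(3/2).
a₂/a₁ = 6.486, (a₂/a₁)^(3/2) = 16.52.
T₂ = 167.3 × 16.52 = 2764 minutes.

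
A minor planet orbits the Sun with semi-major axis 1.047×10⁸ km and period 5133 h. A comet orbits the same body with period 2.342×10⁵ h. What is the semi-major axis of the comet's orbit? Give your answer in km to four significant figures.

Kepler's third law: a³ ∝ T², so a₂ = a₁ (T₂/T₁)^(2/3).
T₂/T₁ = 45.63, (T₂/T₁)^(2/3) = 12.77.
a₂ = 1.047×10⁸ × 12.77 = 1.337×10⁹ km.

a₂ ≈ 1.337×10⁹ km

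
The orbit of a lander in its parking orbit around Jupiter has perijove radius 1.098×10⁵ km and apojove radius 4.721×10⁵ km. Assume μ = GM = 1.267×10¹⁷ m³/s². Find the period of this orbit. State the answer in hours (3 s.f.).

T ≈ 24.3 hours

Semi-major axis a = (r_p + r_a)/2 = (1.0980×10⁵ + 4.7210×10⁵)/2 = 2.9095×10⁵ km = 2.910×10⁸ m.
By Kepler's third law T = 2π√(a³/μ) = 2π × 1.394×10⁴ = 8.760×10⁴ s.
= 24.33 hours.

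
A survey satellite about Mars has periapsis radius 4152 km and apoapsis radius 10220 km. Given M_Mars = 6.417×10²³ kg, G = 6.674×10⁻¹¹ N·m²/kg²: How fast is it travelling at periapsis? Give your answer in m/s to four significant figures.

v ≈ 3830 m/s

μ = GM = 6.674×10⁻¹¹ × 6.417×10²³ = 4.283×10¹³ m³/s².
Semi-major axis a = (r_p + r_a)/2 = 7186.0 km = 7.186×10⁶ m.
Vis-viva: v² = μ(2/r − 1/a) = 4.283×10¹³ × (4.817×10⁻⁷ − 1.392×10⁻⁷) = 1.467×10⁷ m²/s².
v = 3830 m/s.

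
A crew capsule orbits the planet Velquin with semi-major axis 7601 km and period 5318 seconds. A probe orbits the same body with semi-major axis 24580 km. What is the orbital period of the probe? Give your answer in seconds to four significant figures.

Kepler's third law: T² ∝ a³, so T₂ = T₁ (a₂/a₁)^(3/2).
a₂/a₁ = 3.234, (a₂/a₁)^(3/2) = 5.815.
T₂ = 5318 × 5.815 = 30930 seconds.

T₂ ≈ 30930 seconds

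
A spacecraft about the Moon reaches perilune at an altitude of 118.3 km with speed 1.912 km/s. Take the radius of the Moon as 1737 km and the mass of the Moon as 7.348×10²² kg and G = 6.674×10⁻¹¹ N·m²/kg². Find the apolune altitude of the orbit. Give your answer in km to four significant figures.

μ = GM = 6.674×10⁻¹¹ × 7.348×10²² = 4.904×10¹² m³/s².
r_p = 1737 + 118.3 = 1855.3 km = 1.855×10⁶ m.
Specific energy ε = v²/2 − μ/r = -8.154×10⁵ J/kg, so a = −μ/(2ε) = 3.007×10⁶ m.
The apsides satisfy r_p + r_a = 2a, so the apolune radius is 2a − r_p = 4.159×10⁶ m = 4159.0 km.
Apolune altitude = 4159.0 − 1737 = 2422.0 km.

apolune altitude ≈ 2422 km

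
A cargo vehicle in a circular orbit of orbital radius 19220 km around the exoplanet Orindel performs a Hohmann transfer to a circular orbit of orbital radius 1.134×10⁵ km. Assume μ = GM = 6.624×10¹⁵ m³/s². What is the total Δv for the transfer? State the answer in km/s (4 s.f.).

r₁ = 19220 km = 1.922×10⁷ m.
r₂ = 1.134×10⁵ km = 1.134×10⁸ m.
Transfer ellipse a_t = (r₁ + r₂)/2 = 6.631×10⁷ m.
At r₁: circular v_c1 = √(μ/r₁) = 18560 m/s; transfer-periapsis v_p = √[μ(2/r₁ − 1/a_t)] = 24280 m/s.
Δv₁ = v_p − v_c1 = 5713 m/s.
At r₂: circular v_c2 = √(μ/r₂) = 7643 m/s; transfer-apoapsis v_a = √[μ(2/r₂ − 1/a_t)] = 4115 m/s.
Δv₂ = v_c2 − v_a = 3528 m/s.
Total Δv = Δv₁ + Δv₂ = 9241 m/s = 9.241 km/s.

Δv_total ≈ 9.241 km/s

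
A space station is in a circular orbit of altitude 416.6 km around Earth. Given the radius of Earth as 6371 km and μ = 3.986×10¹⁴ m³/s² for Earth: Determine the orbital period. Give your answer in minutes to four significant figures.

T ≈ 92.75 minutes

r = 6371 + 416.6 = 6787.6 km = 6.7876×10⁶ m.
Kepler's third law: T = 2π√(r³/μ) = 2π√((6.788×10⁶)³ / 3.986×10¹⁴).
r³/μ = 7.845×10⁵ s², so T = 2π × 8.857×10² = 5.565×10³ s.
Converting: 5.565×10³ s ÷ 60.00 = 92.75 minutes.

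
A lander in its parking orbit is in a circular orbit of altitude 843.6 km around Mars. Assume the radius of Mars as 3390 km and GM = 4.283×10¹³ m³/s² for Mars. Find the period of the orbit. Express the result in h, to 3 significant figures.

r = 3390 + 843.6 = 4233.6 km = 4.2336×10⁶ m.
Kepler's third law: T = 2π√(r³/μ) = 2π√((4.234×10⁶)³ / 4.283×10¹³).
r³/μ = 1.772×10⁶ s², so T = 2π × 1.331×10³ = 8.363×10³ s.
Converting: 8.363×10³ s ÷ 3600 = 2.323 h.

T ≈ 2.32 h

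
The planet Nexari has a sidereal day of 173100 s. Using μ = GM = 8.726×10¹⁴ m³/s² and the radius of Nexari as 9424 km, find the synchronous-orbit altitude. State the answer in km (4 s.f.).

h_sync ≈ 77740 km

A synchronous orbit has period T, so by Kepler's third law a = (μT²/4π²)^(1/3).
μT²/4π² = 8.726×10¹⁴ × (1.731×10⁵)² / 39.48 = 6.623×10²³ m³.
a = 8.717×10⁷ m = 87167 km.
Altitude h = a − R = 87167 − 9424 = 77743 km.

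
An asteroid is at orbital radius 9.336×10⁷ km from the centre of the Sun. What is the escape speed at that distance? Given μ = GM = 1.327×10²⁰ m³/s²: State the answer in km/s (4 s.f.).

r = 9.336×10⁷ km = 9.336×10¹⁰ m.
Escape speed v_esc = √(2μ/r) = √(2 × 1.327×10²⁰ / 9.336×10¹⁰) = √(2.843×10⁹) = 53320 m/s.
= 53.32 km/s.

v_esc ≈ 53.32 km/s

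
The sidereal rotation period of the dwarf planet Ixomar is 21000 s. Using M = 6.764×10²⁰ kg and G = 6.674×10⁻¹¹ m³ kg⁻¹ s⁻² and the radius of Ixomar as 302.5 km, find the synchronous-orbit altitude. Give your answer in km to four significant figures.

μ = GM = 6.674×10⁻¹¹ × 6.764×10²⁰ = 4.514×10¹⁰ m³/s².
A synchronous orbit has period T, so by Kepler's third law a = (μT²/4π²)^(1/3).
μT²/4π² = 4.514×10¹⁰ × (2.100×10⁴)² / 39.48 = 5.043×10¹⁷ m³.
a = 7.960×10⁵ m = 795.96 km.
Altitude h = a − R = 795.96 − 302.5 = 493.46 km.

h_sync ≈ 493.5 km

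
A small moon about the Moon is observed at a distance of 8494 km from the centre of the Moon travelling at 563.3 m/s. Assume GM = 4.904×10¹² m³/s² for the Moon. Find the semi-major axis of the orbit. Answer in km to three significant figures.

a ≈ 5860 km

r = 8.494×10⁶ m.
Specific orbital energy ε = v²/2 − μ/r = (563.3)²/2 − 4.904×10¹²/8.494×10⁶ = -4.187×10⁵ J/kg.
Since ε = −μ/(2a), a = −μ/(2ε) = 5.856×10⁶ m = 5856.3 km.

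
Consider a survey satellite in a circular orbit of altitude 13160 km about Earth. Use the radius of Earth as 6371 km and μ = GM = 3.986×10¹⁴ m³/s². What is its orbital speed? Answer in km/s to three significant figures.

r = 6371 + 13160 = 19531 km = 1.9531×10⁷ m.
For a circular orbit v = √(μ/r) = √(3.986×10¹⁴ / 1.953×10⁷) = √(2.041×10⁷) = 4518 m/s.
That is 4.518 km/s.

v ≈ 4.52 km/s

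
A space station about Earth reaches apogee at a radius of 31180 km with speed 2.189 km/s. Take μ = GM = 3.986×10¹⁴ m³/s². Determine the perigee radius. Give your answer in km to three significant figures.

r_a = 3.118×10⁷ m.
Specific energy ε = v²/2 − μ/r = -1.039×10⁷ J/kg, so a = −μ/(2ε) = 1.919×10⁷ m.
The apsides satisfy r_p + r_a = 2a, so the perigee radius is 2a − r_a = 7.191×10⁶ m = 7191.3 km.

perigee radius ≈ 7190 km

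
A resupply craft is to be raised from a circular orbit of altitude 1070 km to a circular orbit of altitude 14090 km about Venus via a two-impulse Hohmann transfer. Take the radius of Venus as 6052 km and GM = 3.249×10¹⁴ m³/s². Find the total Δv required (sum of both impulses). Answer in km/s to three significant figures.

Δv_total ≈ 2.57 km/s

r₁ = 6052 + 1070 = 7122.0 km = 7.1220×10⁶ m.
r₂ = 6052 + 14090 = 20142 km = 2.0142×10⁷ m.
Transfer ellipse a_t = (r₁ + r₂)/2 = 1.363×10⁷ m.
At r₁: circular v_c1 = √(μ/r₁) = 6754 m/s; transfer-periapsis v_p = √[μ(2/r₁ − 1/a_t)] = 8210 m/s.
Δv₁ = v_p − v_c1 = 1456 m/s.
At r₂: circular v_c2 = √(μ/r₂) = 4016 m/s; transfer-apoapsis v_a = √[μ(2/r₂ − 1/a_t)] = 2903 m/s.
Δv₂ = v_c2 − v_a = 1113 m/s.
Total Δv = Δv₁ + Δv₂ = 2569 m/s = 2.569 km/s.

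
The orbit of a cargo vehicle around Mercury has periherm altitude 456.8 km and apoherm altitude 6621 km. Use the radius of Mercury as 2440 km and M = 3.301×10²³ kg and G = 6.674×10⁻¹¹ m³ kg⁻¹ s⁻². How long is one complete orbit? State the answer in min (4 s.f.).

μ = GM = 6.674×10⁻¹¹ × 3.301×10²³ = 2.203×10¹³ m³/s².
r_p = 2440 + 456.8 = 2896.8 km = 2.8968×10⁶ m.
r_a = 2440 + 6621 = 9061.0 km = 9.0610×10⁶ m.
Semi-major axis a = (r_p + r_a)/2 = (2896.8 + 9061.0)/2 = 5978.9 km = 5.979×10⁶ m.
By Kepler's third law T = 2π√(a³/μ) = 2π × 3.115×10³ = 1.957×10⁴ s.
= 326.2 min.

T ≈ 326.2 min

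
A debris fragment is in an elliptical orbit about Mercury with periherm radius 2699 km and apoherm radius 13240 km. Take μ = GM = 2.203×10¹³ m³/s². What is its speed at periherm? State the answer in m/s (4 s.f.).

v ≈ 3682 m/s

Semi-major axis a = (r_p + r_a)/2 = 7969.5 km = 7.970×10⁶ m.
Vis-viva: v² = μ(2/r − 1/a) = 2.203×10¹³ × (7.410×10⁻⁷ − 1.255×10⁻⁷) = 1.356×10⁷ m²/s².
v = 3682 m/s.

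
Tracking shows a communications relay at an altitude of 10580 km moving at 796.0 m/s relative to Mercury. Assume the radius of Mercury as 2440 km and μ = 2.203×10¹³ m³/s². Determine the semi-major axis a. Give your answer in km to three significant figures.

a ≈ 8010 km

r = 2440 + 10580 = 13020 km = 1.302×10⁷ m.
Vis-viva rearranged: 1/a = 2/r − v²/μ = 1.536×10⁻⁷ − 2.876×10⁻⁸ = 1.248×10⁻⁷ m⁻¹.
a = 8.010×10⁶ m = 8009.7 km.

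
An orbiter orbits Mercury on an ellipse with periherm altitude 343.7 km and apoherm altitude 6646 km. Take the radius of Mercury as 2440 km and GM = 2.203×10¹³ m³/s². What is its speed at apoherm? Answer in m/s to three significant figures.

r_p = 2440 + 343.7 = 2783.7 km = 2.7837×10⁶ m.
r_a = 2440 + 6646 = 9086.0 km = 9.0860×10⁶ m.
Semi-major axis a = (r_p + r_a)/2 = 5934.9 km = 5.935×10⁶ m.
Vis-viva: v² = μ(2/r − 1/a) = 2.203×10¹³ × (2.201×10⁻⁷ − 1.685×10⁻⁷) = 1.137×10⁶ m²/s².
v = 1066 m/s.

v ≈ 1070 m/s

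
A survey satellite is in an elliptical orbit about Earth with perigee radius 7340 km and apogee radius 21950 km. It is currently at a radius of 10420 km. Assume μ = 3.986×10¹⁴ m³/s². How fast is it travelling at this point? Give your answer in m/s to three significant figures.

Semi-major axis a = (r_p + r_a)/2 = 14645 km = 1.464×10⁷ m.
Vis-viva: v² = μ(2/r − 1/a) = 3.986×10¹⁴ × (1.919×10⁻⁷ − 6.828×10⁻⁸) = 4.929×10⁷ m²/s².
v = 7021 m/s.

v ≈ 7020 m/s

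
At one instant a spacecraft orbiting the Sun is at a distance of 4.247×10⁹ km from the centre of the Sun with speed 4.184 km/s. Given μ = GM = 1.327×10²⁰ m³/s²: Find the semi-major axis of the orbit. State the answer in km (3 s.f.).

a ≈ 2.95×10⁹ km

r = 4.247×10¹² m.
Specific orbital energy ε = v²/2 − μ/r = (4184)²/2 − 1.327×10²⁰/4.247×10¹² = -2.249×10⁷ J/kg.
Since ε = −μ/(2a), a = −μ/(2ε) = 2.950×10¹² m = 2.9499×10⁹ km.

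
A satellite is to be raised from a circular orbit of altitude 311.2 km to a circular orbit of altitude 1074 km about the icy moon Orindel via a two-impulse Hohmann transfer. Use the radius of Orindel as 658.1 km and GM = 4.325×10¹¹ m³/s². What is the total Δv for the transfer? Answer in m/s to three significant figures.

r₁ = 658.1 + 311.2 = 969.30 km = 9.6930×10⁵ m.
r₂ = 658.1 + 1074 = 1732.1 km = 1.7321×10⁶ m.
Transfer ellipse a_t = (r₁ + r₂)/2 = 1.351×10⁶ m.
At r₁: circular v_c1 = √(μ/r₁) = 668.0 m/s; transfer-periapsis v_p = √[μ(2/r₁ − 1/a_t)] = 756.4 m/s.
Δv₁ = v_p − v_c1 = 88.45 m/s.
At r₂: circular v_c2 = √(μ/r₂) = 499.7 m/s; transfer-apoapsis v_a = √[μ(2/r₂ − 1/a_t)] = 423.3 m/s.
Δv₂ = v_c2 − v_a = 76.39 m/s.
Total Δv = Δv₁ + Δv₂ = 164.8 m/s.

Δv_total ≈ 165 m/s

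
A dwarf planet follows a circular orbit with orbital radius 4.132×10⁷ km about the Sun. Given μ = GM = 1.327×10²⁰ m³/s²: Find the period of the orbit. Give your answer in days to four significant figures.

r = 4.132×10⁷ km = 4.132×10¹⁰ m.
Kepler's third law: T = 2π√(r³/μ) = 2π√((4.132×10¹⁰)³ / 1.327×10²⁰).
r³/μ = 5.316×10¹¹ s², so T = 2π × 7.291×10⁵ = 4.581×10⁶ s.
Converting: 4.581×10⁶ s ÷ 86400 = 53.02 days.

T ≈ 53.02 days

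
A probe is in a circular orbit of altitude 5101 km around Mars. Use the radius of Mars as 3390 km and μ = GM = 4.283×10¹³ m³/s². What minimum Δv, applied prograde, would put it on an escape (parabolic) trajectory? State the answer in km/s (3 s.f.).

r = 3390 + 5101 = 8491.0 km = 8.4910×10⁶ m.
Circular speed v_c = √(μ/r) = 2246 m/s.
Escape speed v_esc = √(2μ/r) = √2 × v_c = 3176 m/s.
Δv = v_esc − v_c = 930.3 m/s = 0.9303 km/s.

Δv ≈ 0.93 km/s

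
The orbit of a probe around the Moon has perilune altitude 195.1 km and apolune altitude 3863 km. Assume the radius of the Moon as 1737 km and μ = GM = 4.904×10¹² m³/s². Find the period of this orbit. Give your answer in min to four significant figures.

r_p = 1737 + 195.1 = 1932.1 km = 1.9321×10⁶ m.
r_a = 1737 + 3863 = 5600.0 km = 5.6000×10⁶ m.
Semi-major axis a = (r_p + r_a)/2 = (1932.1 + 5600.0)/2 = 3766.1 km = 3.766×10⁶ m.
By Kepler's third law T = 2π√(a³/μ) = 2π × 3.300×10³ = 2.074×10⁴ s.
= 345.6 min.

T ≈ 345.6 min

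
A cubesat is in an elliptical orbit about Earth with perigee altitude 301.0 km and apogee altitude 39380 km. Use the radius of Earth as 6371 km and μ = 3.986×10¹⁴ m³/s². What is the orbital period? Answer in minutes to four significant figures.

T ≈ 703.9 minutes

r_p = 6371 + 301.0 = 6672.0 km = 6.6720×10⁶ m.
r_a = 6371 + 39380 = 45751 km = 4.5751×10⁷ m.
Semi-major axis a = (r_p + r_a)/2 = (6672.0 + 45751)/2 = 26212 km = 2.621×10⁷ m.
By Kepler's third law T = 2π√(a³/μ) = 2π × 6.722×10³ = 4.223×10⁴ s.
= 703.9 minutes.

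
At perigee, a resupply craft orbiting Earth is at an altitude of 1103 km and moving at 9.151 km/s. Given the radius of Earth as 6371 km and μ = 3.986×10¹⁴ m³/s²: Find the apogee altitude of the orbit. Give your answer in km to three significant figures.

apogee altitude ≈ 20900 km

r_p = 6371 + 1103 = 7474.0 km = 7.474×10⁶ m.
Specific energy ε = v²/2 − μ/r = -1.146×10⁷ J/kg, so a = −μ/(2ε) = 1.739×10⁷ m.
The apsides satisfy r_p + r_a = 2a, so the apogee radius is 2a − r_p = 2.730×10⁷ m = 27304 km.
Apogee altitude = 27304 − 6371 = 20933 km.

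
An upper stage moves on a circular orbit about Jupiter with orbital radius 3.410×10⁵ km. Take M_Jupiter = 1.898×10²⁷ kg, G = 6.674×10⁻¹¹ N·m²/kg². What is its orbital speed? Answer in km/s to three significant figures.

μ = GM = 6.674×10⁻¹¹ × 1.898×10²⁷ = 1.267×10¹⁷ m³/s².
r = 3.410×10⁵ km = 3.410×10⁸ m.
For a circular orbit v = √(μ/r) = √(1.267×10¹⁷ / 3.410×10⁸) = √(3.715×10⁸) = 19270 m/s.
That is 19.27 km/s.

v ≈ 19.3 km/s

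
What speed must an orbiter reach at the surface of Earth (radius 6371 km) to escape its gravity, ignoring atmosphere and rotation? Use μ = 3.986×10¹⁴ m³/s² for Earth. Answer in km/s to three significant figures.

r = R = 6.371×10⁶ m.
Escape speed v_esc = √(2μ/r) = √(2 × 3.986×10¹⁴ / 6.371×10⁶) = √(1.251×10⁸) = 11190 m/s.
= 11.19 km/s.

v_esc ≈ 11.2 km/s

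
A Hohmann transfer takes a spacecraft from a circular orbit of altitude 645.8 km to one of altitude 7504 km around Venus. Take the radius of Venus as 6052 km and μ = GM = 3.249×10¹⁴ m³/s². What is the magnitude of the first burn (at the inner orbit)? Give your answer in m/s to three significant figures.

r₁ = 6052 + 645.8 = 6697.8 km = 6.6978×10⁶ m.
r₂ = 6052 + 7504 = 13556 km = 1.3556×10⁷ m.
Transfer ellipse a_t = (r₁ + r₂)/2 = 1.013×10⁷ m.
At r₁: circular v_c1 = √(μ/r₁) = 6965 m/s; transfer-periapsis v_p = √[μ(2/r₁ − 1/a_t)] = 8058 m/s.
Δv₁ = v_p − v_c1 = 1093 m/s.

Δv ≈ 1090 m/s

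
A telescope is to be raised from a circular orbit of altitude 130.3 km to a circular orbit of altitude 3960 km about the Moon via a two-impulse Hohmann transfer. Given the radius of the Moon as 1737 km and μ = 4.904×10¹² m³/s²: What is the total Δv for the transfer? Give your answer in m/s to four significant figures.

Δv_total ≈ 644.3 m/s

r₁ = 1737 + 130.3 = 1867.3 km = 1.8673×10⁶ m.
r₂ = 1737 + 3960 = 5697.0 km = 5.6970×10⁶ m.
Transfer ellipse a_t = (r₁ + r₂)/2 = 3.782×10⁶ m.
At r₁: circular v_c1 = √(μ/r₁) = 1621 m/s; transfer-perilune v_p = √[μ(2/r₁ − 1/a_t)] = 1989 m/s.
Δv₁ = v_p − v_c1 = 368.4 m/s.
At r₂: circular v_c2 = √(μ/r₂) = 927.8 m/s; transfer-apolune v_a = √[μ(2/r₂ − 1/a_t)] = 651.9 m/s.
Δv₂ = v_c2 − v_a = 275.9 m/s.
Total Δv = Δv₁ + Δv₂ = 644.3 m/s.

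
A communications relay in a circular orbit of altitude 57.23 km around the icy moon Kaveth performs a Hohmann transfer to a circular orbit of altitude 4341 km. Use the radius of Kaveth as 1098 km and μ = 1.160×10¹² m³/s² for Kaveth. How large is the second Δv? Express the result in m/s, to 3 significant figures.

Δv ≈ 188 m/s

r₁ = 1098 + 57.23 = 1155.2 km = 1.1552×10⁶ m.
r₂ = 1098 + 4341 = 5439.0 km = 5.4390×10⁶ m.
Transfer ellipse a_t = (r₁ + r₂)/2 = 3.297×10⁶ m.
At r₁: circular v_c1 = √(μ/r₁) = 1002 m/s; transfer-periapsis v_p = √[μ(2/r₁ − 1/a_t)] = 1287 m/s.
At r₂: circular v_c2 = √(μ/r₂) = 461.8 m/s; transfer-apoapsis v_a = √[μ(2/r₂ − 1/a_t)] = 273.4 m/s.
Δv₂ = v_c2 − v_a = 188.5 m/s.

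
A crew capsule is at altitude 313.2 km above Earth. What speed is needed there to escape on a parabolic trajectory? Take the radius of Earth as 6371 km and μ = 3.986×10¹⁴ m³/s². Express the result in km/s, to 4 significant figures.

r = 6371 + 313.2 = 6684.2 km = 6.6842×10⁶ m.
Escape speed v_esc = √(2μ/r) = √(2 × 3.986×10¹⁴ / 6.684×10⁶) = √(1.193×10⁸) = 10920 m/s.
= 10.92 km/s.

v_esc ≈ 10.92 km/s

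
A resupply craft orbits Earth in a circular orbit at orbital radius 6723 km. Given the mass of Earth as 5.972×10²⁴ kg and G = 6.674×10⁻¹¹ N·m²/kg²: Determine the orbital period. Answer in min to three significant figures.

μ = GM = 6.674×10⁻¹¹ × 5.972×10²⁴ = 3.986×10¹⁴ m³/s².
r = 6723 km = 6.723×10⁶ m.
Kepler's third law: T = 2π√(r³/μ) = 2π√((6.723×10⁶)³ / 3.986×10¹⁴).
r³/μ = 7.624×10⁵ s², so T = 2π × 8.732×10² = 5.486×10³ s.
Converting: 5.486×10³ s ÷ 60.00 = 91.44 min.

T ≈ 91.4 min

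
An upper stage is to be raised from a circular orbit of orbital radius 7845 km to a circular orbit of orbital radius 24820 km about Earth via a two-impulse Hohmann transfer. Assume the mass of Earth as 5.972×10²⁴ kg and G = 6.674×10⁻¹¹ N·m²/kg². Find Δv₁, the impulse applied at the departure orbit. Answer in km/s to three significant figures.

Δv ≈ 1.66 km/s

μ = GM = 6.674×10⁻¹¹ × 5.972×10²⁴ = 3.986×10¹⁴ m³/s².
r₁ = 7845 km = 7.845×10⁶ m.
r₂ = 24820 km = 2.482×10⁷ m.
Transfer ellipse a_t = (r₁ + r₂)/2 = 1.633×10⁷ m.
At r₁: circular v_c1 = √(μ/r₁) = 7128 m/s; transfer-perigee v_p = √[μ(2/r₁ − 1/a_t)] = 8787 m/s.
Δv₁ = v_p − v_c1 = 1659 m/s.
= 1.659 km/s.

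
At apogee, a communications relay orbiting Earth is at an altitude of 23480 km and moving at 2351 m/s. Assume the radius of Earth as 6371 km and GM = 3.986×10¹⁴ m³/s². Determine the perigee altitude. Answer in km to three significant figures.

perigee altitude ≈ 1420 km

r_a = 6371 + 23480 = 29851 km = 2.985×10⁷ m.
Specific energy ε = v²/2 − μ/r = -1.059×10⁷ J/kg, so a = −μ/(2ε) = 1.882×10⁷ m.
The apsides satisfy r_p + r_a = 2a, so the perigee radius is 2a − r_a = 7.790×10⁶ m = 7790.5 km.
Perigee altitude = 7790.5 − 6371 = 1419.5 km.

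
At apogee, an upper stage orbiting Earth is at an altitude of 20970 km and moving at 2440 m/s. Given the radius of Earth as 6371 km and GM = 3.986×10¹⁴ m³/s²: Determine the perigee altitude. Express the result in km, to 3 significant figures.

r_a = 6371 + 20970 = 27341 km = 2.734×10⁷ m.
Specific energy ε = v²/2 − μ/r = -1.160×10⁷ J/kg, so a = −μ/(2ε) = 1.718×10⁷ m.
The apsides satisfy r_p + r_a = 2a, so the perigee radius is 2a − r_a = 7.015×10⁶ m = 7015.0 km.
Perigee altitude = 7015.0 − 6371 = 644.03 km.

perigee altitude ≈ 644 km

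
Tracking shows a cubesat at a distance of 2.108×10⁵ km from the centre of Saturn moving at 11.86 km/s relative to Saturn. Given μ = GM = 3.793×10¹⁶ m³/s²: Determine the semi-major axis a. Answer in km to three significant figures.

a ≈ 1.73×10⁵ km

r = 2.108×10⁸ m.
Vis-viva rearranged: 1/a = 2/r − v²/μ = 9.488×10⁻⁹ − 3.708×10⁻⁹ = 5.779×10⁻⁹ m⁻¹.
a = 1.730×10⁸ m = 1.7303×10⁵ km.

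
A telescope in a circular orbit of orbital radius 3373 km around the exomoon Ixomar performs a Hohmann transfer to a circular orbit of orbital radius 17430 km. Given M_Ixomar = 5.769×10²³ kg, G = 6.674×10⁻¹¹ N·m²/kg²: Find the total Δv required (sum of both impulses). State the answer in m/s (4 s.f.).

μ = GM = 6.674×10⁻¹¹ × 5.769×10²³ = 3.850×10¹³ m³/s².
r₁ = 3373 km = 3.373×10⁶ m.
r₂ = 17430 km = 1.743×10⁷ m.
Transfer ellipse a_t = (r₁ + r₂)/2 = 1.040×10⁷ m.
At r₁: circular v_c1 = √(μ/r₁) = 3379 m/s; transfer-periapsis v_p = √[μ(2/r₁ − 1/a_t)] = 4374 m/s.
Δv₁ = v_p − v_c1 = 995.0 m/s.
At r₂: circular v_c2 = √(μ/r₂) = 1486 m/s; transfer-apoapsis v_a = √[μ(2/r₂ − 1/a_t)] = 846.4 m/s.
Δv₂ = v_c2 − v_a = 639.9 m/s.
Total Δv = Δv₁ + Δv₂ = 1635 m/s.

Δv_total ≈ 1635 m/s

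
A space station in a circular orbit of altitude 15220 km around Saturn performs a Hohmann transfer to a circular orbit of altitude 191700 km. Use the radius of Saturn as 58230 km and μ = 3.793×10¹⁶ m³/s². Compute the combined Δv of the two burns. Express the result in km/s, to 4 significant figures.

r₁ = 58230 + 15220 = 73450 km = 7.3450×10⁷ m.
r₂ = 58230 + 191700 = 249930 km = 2.4993×10⁸ m.
Transfer ellipse a_t = (r₁ + r₂)/2 = 1.617×10⁸ m.
At r₁: circular v_c1 = √(μ/r₁) = 22720 m/s; transfer-perikrone v_p = √[μ(2/r₁ − 1/a_t)] = 28250 m/s.
Δv₁ = v_p − v_c1 = 5528 m/s.
At r₂: circular v_c2 = √(μ/r₂) = 12320 m/s; transfer-apokrone v_a = √[μ(2/r₂ − 1/a_t)] = 8303 m/s.
Δv₂ = v_c2 − v_a = 4016 m/s.
Total Δv = Δv₁ + Δv₂ = 9545 m/s = 9.545 km/s.

Δv_total ≈ 9.545 km/s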